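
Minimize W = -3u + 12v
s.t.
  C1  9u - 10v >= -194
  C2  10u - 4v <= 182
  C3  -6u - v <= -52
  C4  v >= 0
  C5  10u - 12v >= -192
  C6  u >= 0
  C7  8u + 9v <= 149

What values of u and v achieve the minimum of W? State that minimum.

u = 91/5, v = 0, minimum W = -273/5

Vertices and W = -3u + 12v:
  (91/5, 0) → W = -273/5
  (1117/61, 17/61) → W = -3147/61
  (26/3, 0) → W = -26
  (319/46, 239/23) → W = 4779/46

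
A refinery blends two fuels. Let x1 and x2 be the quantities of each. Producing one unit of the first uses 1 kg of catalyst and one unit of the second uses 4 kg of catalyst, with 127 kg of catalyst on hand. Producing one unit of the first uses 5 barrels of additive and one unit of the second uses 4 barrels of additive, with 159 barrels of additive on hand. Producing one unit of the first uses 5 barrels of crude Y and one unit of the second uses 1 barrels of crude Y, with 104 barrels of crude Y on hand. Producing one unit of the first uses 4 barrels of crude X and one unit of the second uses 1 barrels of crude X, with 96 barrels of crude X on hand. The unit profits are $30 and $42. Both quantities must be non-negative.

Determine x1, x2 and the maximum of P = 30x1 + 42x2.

x1 = 8, x2 = 119/4, maximum P = 2979/2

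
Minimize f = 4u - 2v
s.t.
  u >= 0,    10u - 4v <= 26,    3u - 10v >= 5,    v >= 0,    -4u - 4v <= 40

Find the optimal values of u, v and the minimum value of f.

u = 5/3, v = 0, minimum f = 20/3

At the optimal vertex, 3u - 10v = 5 and v = 0.
Solving simultaneously gives u = 5/3, v = 0.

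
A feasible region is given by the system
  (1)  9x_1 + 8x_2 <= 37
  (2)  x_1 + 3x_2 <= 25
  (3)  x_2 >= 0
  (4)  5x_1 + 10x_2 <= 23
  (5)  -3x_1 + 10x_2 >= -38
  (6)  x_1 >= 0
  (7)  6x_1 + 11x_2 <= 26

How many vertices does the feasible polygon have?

5

The feasible vertices (each the meet of two boundaries and inside every other half-plane) are:
  (37/9, 0)
  (199/51, 4/17)
  (0, 0)
  (0, 23/10)
  (7/5, 8/5)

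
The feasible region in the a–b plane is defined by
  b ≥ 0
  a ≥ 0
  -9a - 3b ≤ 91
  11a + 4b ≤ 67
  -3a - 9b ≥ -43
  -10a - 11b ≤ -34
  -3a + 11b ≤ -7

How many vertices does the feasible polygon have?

4

Of the 21 pairwise boundary intersections, those satisfying every inequality are:
  (67/11, 0)
  (17/5, 0)
  (765/133, 124/133)
  (41/13, 32/143)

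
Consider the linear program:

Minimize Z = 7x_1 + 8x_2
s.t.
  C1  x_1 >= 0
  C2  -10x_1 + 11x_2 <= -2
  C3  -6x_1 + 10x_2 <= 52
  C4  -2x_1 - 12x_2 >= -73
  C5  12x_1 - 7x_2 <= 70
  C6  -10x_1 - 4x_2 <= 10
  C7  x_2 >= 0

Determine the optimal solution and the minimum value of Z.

Corner points and Z = 7x_1 + 8x_2:
  (827/142, 363/71) → Z = 11597/142
  (1/5, 0) → Z = 7/5
  (1351/158, 368/79) → Z = 15345/158
  (35/6, 0) → Z = 245/6

x_1 = 1/5, x_2 = 0, minimum Z = 7/5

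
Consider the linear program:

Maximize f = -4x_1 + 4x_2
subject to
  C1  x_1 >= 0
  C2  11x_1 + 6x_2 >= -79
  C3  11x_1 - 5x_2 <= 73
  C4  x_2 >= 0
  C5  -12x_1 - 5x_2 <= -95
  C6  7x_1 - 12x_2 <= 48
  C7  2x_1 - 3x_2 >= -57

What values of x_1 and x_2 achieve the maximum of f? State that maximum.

x_1 = 0, x_2 = 19, maximum f = 76

Extreme points and f = -4x_1 + 4x_2:
  (0, 19) → f = 76
  (168/23, 169/115) → f = -2684/115
  (504/23, 773/23) → f = 1076/23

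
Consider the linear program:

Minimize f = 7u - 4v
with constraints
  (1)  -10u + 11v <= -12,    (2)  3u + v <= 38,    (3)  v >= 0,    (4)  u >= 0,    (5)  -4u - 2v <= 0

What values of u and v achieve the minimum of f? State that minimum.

u = 6/5, v = 0, minimum f = 42/5

Feasible corners and f = 7u - 4v:
  (10, 8) → f = 38
  (6/5, 0) → f = 42/5
  (38/3, 0) → f = 266/3

The optimum lies where -10u + 11v = -12 and v = 0.
Solving simultaneously gives u = 6/5, v = 0.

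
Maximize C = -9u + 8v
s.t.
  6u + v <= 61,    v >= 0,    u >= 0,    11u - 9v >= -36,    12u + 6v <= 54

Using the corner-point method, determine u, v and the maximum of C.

u = 45/29, v = 171/29, maximum C = 963/29

Vertices and C = -9u + 8v:
  (0, 0) → C = 0
  (9/2, 0) → C = -81/2
  (0, 4) → C = 32
  (45/29, 171/29) → C = 963/29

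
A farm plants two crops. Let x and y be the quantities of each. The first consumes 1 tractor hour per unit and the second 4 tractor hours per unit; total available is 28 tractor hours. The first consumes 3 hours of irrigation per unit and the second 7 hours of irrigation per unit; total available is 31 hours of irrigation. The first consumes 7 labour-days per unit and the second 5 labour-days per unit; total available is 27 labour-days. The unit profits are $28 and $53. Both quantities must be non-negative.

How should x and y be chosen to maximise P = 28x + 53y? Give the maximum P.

x = 1, y = 4, maximum P = 240

Extreme points and P = 28x + 53y:
  (0, 0) → P = 0
  (0, 31/7) → P = 1643/7
  (27/7, 0) → P = 108
  (1, 4) → P = 240

At the optimal vertex, 3x + 7y = 31 and 7x + 5y = 27.
Solving simultaneously gives x = 1, y = 4.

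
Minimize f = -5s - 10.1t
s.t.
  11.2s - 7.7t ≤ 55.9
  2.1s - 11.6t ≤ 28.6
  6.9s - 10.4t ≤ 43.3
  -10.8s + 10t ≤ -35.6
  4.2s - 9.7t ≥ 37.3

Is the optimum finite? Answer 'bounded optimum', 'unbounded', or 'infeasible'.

infeasible

The boundaries 11.2s - 7.7t = 55.9 and 6.9s - 10.4t = 43.3 meet at (4959/1267, -1985/1267), but that point violates 4.2s - 9.7t ≥ 37.3. Every candidate vertex is excluded by some other constraint, so the feasible region is empty.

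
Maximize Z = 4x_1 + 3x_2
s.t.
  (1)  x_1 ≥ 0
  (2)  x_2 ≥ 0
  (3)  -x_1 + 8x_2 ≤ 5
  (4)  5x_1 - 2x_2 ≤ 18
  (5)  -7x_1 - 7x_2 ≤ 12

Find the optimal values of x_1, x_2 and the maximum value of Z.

x_1 = 77/19, x_2 = 43/38, maximum Z = 745/38

Corner points and Z = 4x_1 + 3x_2:
  (0, 0) → Z = 0
  (0, 5/8) → Z = 15/8
  (18/5, 0) → Z = 72/5
  (77/19, 43/38) → Z = 745/38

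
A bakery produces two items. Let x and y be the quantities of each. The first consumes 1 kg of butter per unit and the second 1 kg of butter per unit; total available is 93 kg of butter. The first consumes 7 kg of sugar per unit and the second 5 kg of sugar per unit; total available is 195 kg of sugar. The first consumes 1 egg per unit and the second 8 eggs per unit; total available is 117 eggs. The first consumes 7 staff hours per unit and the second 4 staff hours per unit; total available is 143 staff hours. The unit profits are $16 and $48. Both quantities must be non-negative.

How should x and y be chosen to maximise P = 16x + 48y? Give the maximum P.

x = 13, y = 13, maximum P = 832

Extreme points and P = 16x + 48y:
  (0, 0) → P = 0
  (0, 117/8) → P = 702
  (143/7, 0) → P = 2288/7
  (13, 13) → P = 832

At the optimal vertex, x + 8y = 117 and 7x + 4y = 143.
Solving simultaneously gives x = 13, y = 13.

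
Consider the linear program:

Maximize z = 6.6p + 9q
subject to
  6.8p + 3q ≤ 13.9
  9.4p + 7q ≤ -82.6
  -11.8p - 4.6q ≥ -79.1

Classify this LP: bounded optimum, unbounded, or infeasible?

From the feasible point (3451/194, -34617/970), moving in the direction (-7, 9.4) keeps every constraint satisfied while z increases without bound.

unbounded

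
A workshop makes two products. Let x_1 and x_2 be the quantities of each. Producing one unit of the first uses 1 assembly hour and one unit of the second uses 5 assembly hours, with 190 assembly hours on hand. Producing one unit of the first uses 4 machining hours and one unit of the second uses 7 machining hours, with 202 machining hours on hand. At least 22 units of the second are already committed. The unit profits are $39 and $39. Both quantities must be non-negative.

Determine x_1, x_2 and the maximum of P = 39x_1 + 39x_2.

Vertices and P = 39x_1 + 39x_2:
  (0, 202/7) → P = 7878/7
  (0, 22) → P = 858
  (12, 22) → P = 1326

x_1 = 12, x_2 = 22, maximum P = 1326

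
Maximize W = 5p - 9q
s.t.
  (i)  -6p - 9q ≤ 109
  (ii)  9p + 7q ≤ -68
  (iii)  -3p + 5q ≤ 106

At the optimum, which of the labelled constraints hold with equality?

(i) and (ii)

Extreme points and W = 5p - 9q:
  (151/39, -191/13) → W = 5912/39
  (-1499/57, 103/19) → W = -10276/57
  (-541/33, 125/11) → W = -6080/33

The maximum is at (151/39, -191/13). Substituting into each constraint, equality holds for (i) and (ii); the remaining constraints have slack.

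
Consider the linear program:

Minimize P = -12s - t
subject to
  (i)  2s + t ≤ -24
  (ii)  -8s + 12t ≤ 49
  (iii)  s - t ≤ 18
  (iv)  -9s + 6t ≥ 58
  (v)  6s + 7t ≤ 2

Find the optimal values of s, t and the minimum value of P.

s = -202/21, t = -100/21, minimum P = 2524/21

Feasible corners and P = -12s - t:
  (-337/32, -47/16) → P = 2069/16
  (-202/21, -100/21) → P = 2524/21
  (-166/3, -220/3) → P = 2212/3
The feasible region is unbounded (it extends along (-1, -1), (-3, -2)), but P strictly increases along every unbounded feasible direction, so there is no improving ray and the minimum is attained at a vertex.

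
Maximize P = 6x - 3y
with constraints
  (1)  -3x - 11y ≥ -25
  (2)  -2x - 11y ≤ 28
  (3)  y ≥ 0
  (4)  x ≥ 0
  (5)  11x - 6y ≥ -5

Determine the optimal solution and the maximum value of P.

x = 25/3, y = 0, maximum P = 50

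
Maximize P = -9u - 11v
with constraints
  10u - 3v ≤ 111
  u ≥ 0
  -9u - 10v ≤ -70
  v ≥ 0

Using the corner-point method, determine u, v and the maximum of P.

Corner points and P = -9u - 11v:
  (111/10, 0) → P = -999/10
  (0, 7) → P = -77
  (70/9, 0) → P = -70
The feasible region is unbounded (it extends along (0, 1), (3, 10)), but P strictly decreases along every unbounded feasible direction, so there is no improving ray and the maximum is attained at a vertex.

The binding constraints are -9u - 10v = -70 and v = 0.
Solving simultaneously gives u = 70/9, v = 0.

u = 70/9, v = 0, maximum P = -70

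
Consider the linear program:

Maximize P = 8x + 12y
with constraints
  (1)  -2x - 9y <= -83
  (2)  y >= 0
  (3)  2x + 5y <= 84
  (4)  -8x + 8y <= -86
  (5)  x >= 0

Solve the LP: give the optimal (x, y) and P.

Vertices and P = 8x + 12y:
  (83/2, 0) → P = 332
  (719/44, 123/22) → P = 2176/11
  (42, 0) → P = 336
  (551/28, 125/14) → P = 1852/7

At the optimal vertex, y = 0 and 2x + 5y = 84.
Solving simultaneously gives x = 42, y = 0.

x = 42, y = 0, maximum P = 336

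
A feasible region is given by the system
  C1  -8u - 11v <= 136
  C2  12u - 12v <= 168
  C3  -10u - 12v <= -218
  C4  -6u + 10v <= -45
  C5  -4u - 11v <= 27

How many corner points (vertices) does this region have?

Intersecting each pair of boundary lines and keeping only the points that satisfy every inequality leaves:
  (193/11, 39/11)
  (95/4, 39/4)
  (680/43, 429/86)

3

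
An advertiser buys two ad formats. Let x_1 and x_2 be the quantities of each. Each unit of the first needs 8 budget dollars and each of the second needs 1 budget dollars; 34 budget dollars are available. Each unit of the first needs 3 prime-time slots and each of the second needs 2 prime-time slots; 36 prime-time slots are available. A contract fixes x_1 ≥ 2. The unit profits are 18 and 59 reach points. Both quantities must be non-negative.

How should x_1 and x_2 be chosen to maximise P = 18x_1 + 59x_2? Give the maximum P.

x_1 = 2, x_2 = 15, maximum P = 921

Feasible corners and P = 18x_1 + 59x_2:
  (17/4, 0) → P = 153/2
  (2, 0) → P = 36
  (32/13, 186/13) → P = 11550/13
  (2, 15) → P = 921

At the optimal vertex, 3x_1 + 2x_2 = 36 and x_1 = 2.
Solving simultaneously gives x_1 = 2, x_2 = 15.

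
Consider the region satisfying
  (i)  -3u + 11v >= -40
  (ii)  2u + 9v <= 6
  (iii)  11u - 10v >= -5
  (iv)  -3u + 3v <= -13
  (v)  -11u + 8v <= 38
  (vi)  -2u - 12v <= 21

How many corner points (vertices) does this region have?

Intersecting each pair of boundary lines and keeping only the points that satisfy every inequality leaves:
  (426/49, -62/49)
  (249/58, -143/58)
  (45/11, -8/33)
  (31/14, -89/42)

4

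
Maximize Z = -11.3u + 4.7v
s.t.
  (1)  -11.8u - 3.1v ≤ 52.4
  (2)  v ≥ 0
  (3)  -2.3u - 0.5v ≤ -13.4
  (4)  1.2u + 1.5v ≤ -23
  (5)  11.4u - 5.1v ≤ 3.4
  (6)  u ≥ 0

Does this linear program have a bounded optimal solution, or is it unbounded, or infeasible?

infeasible

The boundaries -2.3u - 0.5v = -13.4 and 11.4u - 5.1v = 3.4 meet at (7004/1743, 14494/1743), but that point violates 1.2u + 1.5v ≤ -23. Every candidate vertex is excluded by some other constraint, so the feasible region is empty.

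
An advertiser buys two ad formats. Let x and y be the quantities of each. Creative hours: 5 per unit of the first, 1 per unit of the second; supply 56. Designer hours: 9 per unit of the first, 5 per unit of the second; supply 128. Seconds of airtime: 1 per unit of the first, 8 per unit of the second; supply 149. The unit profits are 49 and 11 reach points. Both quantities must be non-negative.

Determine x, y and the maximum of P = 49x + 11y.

x = 19/2, y = 17/2, maximum P = 559

Vertices and P = 49x + 11y:
  (0, 0) → P = 0
  (0, 149/8) → P = 1639/8
  (56/5, 0) → P = 2744/5
  (19/2, 17/2) → P = 559
  (279/67, 1213/67) → P = 27014/67

At the optimal vertex, 5x + y = 56 and 9x + 5y = 128.
Solving simultaneously gives x = 19/2, y = 17/2.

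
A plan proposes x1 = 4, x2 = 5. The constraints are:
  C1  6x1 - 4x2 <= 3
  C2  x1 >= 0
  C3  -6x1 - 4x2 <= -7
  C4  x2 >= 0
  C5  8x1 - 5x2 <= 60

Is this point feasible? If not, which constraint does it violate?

Constraint C1: 6x1 - 4x2 = 4, which is not ≤ 3. All other constraints are satisfied.

not feasible — violates C1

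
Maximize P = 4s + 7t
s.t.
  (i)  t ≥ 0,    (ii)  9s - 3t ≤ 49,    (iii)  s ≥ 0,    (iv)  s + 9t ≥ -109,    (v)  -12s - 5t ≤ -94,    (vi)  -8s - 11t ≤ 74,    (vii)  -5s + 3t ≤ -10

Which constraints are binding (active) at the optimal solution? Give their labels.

Corner points and P = 4s + 7t:
  (527/81, 86/27) → P = 3914/81
  (39/4, 155/12) → P = 1553/12
  (332/61, 350/61) → P = 3778/61

The maximum is at (39/4, 155/12). Substituting into each constraint, equality holds for (ii) and (vii); the remaining constraints have slack.

(ii) and (vii)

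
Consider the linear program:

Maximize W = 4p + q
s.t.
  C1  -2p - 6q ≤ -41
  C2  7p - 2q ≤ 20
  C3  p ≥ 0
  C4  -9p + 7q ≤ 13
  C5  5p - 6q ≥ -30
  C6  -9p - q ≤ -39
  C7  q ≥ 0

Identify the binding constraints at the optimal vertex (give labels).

C2 and C4

Feasible corners and W = 4p + q:
  (101/23, 247/46) → W = 1055/46
  (193/52, 291/52) → W = 1063/52
  (166/31, 271/31) → W = 935/31
  (65/18, 13/2) → W = 377/18

The maximum is at (166/31, 271/31). Substituting into each constraint, equality holds for C2 and C4; the remaining constraints have slack.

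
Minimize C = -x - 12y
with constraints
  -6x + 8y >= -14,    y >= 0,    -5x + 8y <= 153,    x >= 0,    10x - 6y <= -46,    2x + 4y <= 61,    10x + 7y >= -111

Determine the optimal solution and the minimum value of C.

Corner points and C = -x - 12y:
  (0, 23/3) → C = -92
  (0, 61/4) → C = -183
  (7/2, 27/2) → C = -331/2

x = 0, y = 61/4, minimum C = -183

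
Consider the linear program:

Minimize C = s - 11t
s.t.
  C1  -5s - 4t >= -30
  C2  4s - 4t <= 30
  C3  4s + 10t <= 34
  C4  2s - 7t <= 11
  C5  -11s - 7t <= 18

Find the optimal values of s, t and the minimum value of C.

s = -209/41, t = 223/41, minimum C = -2662/41

Extreme points and C = s - 11t:
  (82/17, 25/17) → C = -193/17
  (254/43, 5/43) → C = 199/43
  (-209/41, 223/41) → C = -2662/41
  (-7/13, -157/91) → C = 1678/91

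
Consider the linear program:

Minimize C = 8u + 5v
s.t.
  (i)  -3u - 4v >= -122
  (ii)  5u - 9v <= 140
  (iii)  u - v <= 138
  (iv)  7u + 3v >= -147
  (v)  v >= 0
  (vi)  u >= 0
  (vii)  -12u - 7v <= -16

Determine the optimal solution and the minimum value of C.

Extreme points and C = 8u + 5v:
  (1658/47, 190/47) → C = 14214/47
  (0, 61/2) → C = 305/2
  (28, 0) → C = 224
  (4/3, 0) → C = 32/3
  (0, 16/7) → C = 80/7

u = 4/3, v = 0, minimum C = 32/3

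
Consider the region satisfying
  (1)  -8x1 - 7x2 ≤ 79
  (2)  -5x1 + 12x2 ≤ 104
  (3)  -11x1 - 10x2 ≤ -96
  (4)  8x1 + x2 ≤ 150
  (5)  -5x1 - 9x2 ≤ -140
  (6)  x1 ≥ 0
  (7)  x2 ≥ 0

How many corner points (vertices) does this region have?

Pairwise boundary intersections that survive every other constraint:
  (1696/101, 1582/101)
  (248/35, 244/21)
  (1210/67, 370/67)

3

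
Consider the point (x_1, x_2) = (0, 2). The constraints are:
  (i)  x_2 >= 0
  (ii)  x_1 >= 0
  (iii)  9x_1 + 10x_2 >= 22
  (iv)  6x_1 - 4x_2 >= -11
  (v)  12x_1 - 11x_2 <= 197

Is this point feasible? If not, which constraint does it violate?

not feasible — violates (iii)

Constraint (iii): 9x_1 + 10x_2 = 20, which is not ≥ 22. All other constraints are satisfied.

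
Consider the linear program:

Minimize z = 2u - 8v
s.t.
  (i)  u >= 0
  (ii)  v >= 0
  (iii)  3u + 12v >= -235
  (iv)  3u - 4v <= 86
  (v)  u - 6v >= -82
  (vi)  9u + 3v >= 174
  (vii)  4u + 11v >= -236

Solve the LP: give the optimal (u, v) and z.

u = 14, v = 16, minimum z = -100

Feasible corners and z = 2u - 8v:
  (86/3, 0) → z = 172/3
  (58/3, 0) → z = 116/3
  (422/7, 166/7) → z = -484/7
  (14, 16) → z = -100

The binding constraints are u - 6v = -82 and 9u + 3v = 174.
Solving simultaneously gives u = 14, v = 16.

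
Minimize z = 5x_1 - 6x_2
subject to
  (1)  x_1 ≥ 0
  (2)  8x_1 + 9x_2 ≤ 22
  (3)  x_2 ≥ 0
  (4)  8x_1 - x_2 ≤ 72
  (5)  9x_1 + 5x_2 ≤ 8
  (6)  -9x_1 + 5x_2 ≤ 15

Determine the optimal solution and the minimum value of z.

x_1 = 0, x_2 = 8/5, minimum z = -48/5

Feasible corners and z = 5x_1 - 6x_2:
  (0, 0) → z = 0
  (0, 8/5) → z = -48/5
  (8/9, 0) → z = 40/9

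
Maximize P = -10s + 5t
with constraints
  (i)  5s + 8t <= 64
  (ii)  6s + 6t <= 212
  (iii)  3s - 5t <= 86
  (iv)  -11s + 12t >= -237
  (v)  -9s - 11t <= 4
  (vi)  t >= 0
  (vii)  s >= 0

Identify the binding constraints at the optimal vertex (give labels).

(i) and (vii)

Feasible corners and P = -10s + 5t:
  (64/5, 0) → P = -128
  (0, 8) → P = 40
  (0, 0) → P = 0

The maximum is at (0, 8). Substituting into each constraint, equality holds for (i) and (vii); the remaining constraints have slack.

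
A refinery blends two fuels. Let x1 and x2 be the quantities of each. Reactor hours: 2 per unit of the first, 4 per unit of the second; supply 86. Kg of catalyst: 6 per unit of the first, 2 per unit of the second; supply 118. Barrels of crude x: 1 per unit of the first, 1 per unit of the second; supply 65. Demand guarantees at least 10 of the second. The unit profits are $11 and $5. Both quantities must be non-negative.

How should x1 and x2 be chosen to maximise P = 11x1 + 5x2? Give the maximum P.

Vertices and P = 11x1 + 5x2:
  (0, 43/2) → P = 215/2
  (0, 10) → P = 50
  (15, 14) → P = 235
  (49/3, 10) → P = 689/3

At the optimal vertex, 2x1 + 4x2 = 86 and 6x1 + 2x2 = 118.
Solving simultaneously gives x1 = 15, x2 = 14.

x1 = 15, x2 = 14, maximum P = 235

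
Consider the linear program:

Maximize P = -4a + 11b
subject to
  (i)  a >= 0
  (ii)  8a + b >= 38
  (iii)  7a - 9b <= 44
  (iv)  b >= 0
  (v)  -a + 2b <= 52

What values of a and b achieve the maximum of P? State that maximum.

Feasible corners and P = -4a + 11b:
  (19/4, 0) → P = -19
  (24/17, 454/17) → P = 4898/17
  (44/7, 0) → P = -176/7
  (556/5, 408/5) → P = 2264/5

a = 556/5, b = 408/5, maximum P = 2264/5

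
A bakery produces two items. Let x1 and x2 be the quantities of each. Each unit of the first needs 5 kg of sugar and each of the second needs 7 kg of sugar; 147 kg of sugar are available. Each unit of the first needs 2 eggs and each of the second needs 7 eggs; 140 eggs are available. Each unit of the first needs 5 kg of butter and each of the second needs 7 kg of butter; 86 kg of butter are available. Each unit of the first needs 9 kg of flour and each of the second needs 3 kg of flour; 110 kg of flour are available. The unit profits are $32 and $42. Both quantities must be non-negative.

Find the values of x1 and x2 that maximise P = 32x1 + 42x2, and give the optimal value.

x1 = 32/3, x2 = 14/3, maximum P = 1612/3

Vertices and P = 32x1 + 42x2:
  (0, 0) → P = 0
  (0, 86/7) → P = 516
  (110/9, 0) → P = 3520/9
  (32/3, 14/3) → P = 1612/3

At the optimal vertex, 5x1 + 7x2 = 86 and 9x1 + 3x2 = 110.
Solving simultaneously gives x1 = 32/3, x2 = 14/3.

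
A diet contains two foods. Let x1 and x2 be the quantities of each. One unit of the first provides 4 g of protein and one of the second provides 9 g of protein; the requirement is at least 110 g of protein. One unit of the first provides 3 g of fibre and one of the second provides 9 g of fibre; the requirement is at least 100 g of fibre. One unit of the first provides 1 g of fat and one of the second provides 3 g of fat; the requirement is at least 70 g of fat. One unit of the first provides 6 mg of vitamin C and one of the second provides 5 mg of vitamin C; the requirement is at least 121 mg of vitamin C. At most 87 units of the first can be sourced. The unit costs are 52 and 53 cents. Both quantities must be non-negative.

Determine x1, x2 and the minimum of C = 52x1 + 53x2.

x1 = 1, x2 = 23, minimum C = 1271

Vertices and C = 52x1 + 53x2:
  (0, 121/5) → C = 6413/5
  (70, 0) → C = 3640
  (87, 0) → C = 4524
  (1, 23) → C = 1271
The feasible region is unbounded (it extends along (0, 1)), but C strictly increases along every unbounded feasible direction, so there is no improving ray and the minimum is attained at a vertex.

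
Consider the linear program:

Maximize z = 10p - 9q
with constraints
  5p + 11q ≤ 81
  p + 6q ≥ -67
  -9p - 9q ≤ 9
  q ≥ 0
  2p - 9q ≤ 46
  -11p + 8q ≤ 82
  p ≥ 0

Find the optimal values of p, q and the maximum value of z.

p = 81/5, q = 0, maximum z = 162

Corner points and z = 10p - 9q:
  (81/5, 0) → z = 162
  (0, 81/11) → z = -729/11
  (0, 0) → z = 0

The optimum lies where 5p + 11q = 81 and q = 0.
Solving simultaneously gives p = 81/5, q = 0.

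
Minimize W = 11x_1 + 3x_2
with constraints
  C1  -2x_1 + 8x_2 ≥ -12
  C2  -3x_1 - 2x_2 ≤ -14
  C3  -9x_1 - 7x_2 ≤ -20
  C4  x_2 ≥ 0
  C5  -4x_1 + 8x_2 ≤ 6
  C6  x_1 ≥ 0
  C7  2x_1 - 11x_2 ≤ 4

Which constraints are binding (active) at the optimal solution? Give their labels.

C2 and C5

Extreme points and W = 11x_1 + 3x_2:
  (50/3, 8/3) → W = 574/3
  (25/8, 37/16) → W = 661/16
  (162/37, 16/37) → W = 1830/37
The feasible region is unbounded (it extends along (2, 1), (4, 1)), but W strictly increases along every unbounded feasible direction, so there is no improving ray and the minimum is attained at a vertex.

The minimum is at (25/8, 37/16). Substituting into each constraint, equality holds for C2 and C5; the remaining constraints have slack.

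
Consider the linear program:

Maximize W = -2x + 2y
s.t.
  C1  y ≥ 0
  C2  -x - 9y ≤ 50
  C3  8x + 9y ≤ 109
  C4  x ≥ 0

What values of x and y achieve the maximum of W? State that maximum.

x = 0, y = 109/9, maximum W = 218/9

Vertices and W = -2x + 2y:
  (109/8, 0) → W = -109/4
  (0, 0) → W = 0
  (0, 109/9) → W = 218/9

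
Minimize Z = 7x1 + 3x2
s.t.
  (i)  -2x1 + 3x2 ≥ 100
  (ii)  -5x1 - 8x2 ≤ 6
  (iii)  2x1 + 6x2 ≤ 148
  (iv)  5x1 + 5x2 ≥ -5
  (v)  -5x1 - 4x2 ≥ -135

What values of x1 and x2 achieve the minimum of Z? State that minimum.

Corner points and Z = 7x1 + 3x2:
  (-26/3, 248/9) → Z = 22
  (-103/5, 98/5) → Z = -427/5
  (-77/2, 75/2) → Z = -157

x1 = -77/2, x2 = 75/2, minimum Z = -157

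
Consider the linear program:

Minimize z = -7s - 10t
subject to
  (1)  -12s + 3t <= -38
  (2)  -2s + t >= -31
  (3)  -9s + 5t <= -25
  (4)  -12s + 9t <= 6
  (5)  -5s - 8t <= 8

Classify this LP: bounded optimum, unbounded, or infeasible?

bounded optimum

Extreme points and z = -7s - 10t:
  (115/33, 14/11) → z = -1225/33
  (280/111, -286/111) → z = 300/37
  (95/2, 64) → z = -1945/2
  (80/7, -57/7) → z = 10/7
  (85/7, 118/7) → z = -1775/7
The feasible region has finitely many vertices and no improving ray; the minimum is -1945/2 at (95/2, 64).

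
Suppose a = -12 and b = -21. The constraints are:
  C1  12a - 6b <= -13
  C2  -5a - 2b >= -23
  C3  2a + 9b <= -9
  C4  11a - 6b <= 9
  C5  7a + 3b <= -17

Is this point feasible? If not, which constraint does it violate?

feasible

C1: -18 ≤ -13 ✓
C2: 102 ≥ -23 ✓
C3: -213 ≤ -9 ✓
C4: -6 ≤ 9 ✓
C5: -147 ≤ -17 ✓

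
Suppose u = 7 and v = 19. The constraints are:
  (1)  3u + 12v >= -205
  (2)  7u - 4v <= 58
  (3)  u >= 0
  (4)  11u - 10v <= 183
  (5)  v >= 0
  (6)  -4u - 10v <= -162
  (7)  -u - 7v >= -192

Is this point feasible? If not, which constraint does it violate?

(1): 249 ≥ -205 ✓
(2): -27 ≤ 58 ✓
(3): 7 ≥ 0 ✓
(4): -113 ≤ 183 ✓
(5): 19 ≥ 0 ✓
(6): -218 ≤ -162 ✓
(7): -140 ≥ -192 ✓

feasible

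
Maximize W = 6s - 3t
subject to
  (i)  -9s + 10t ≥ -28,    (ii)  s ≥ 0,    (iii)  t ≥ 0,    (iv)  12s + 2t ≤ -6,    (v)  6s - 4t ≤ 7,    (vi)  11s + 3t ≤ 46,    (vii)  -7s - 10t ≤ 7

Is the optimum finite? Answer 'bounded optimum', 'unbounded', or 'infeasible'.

The boundaries s = 0 and t = 0 meet at (0, 0), but that point violates 12s + 2t ≤ -6. Every candidate vertex is excluded by some other constraint, so the feasible region is empty.

infeasible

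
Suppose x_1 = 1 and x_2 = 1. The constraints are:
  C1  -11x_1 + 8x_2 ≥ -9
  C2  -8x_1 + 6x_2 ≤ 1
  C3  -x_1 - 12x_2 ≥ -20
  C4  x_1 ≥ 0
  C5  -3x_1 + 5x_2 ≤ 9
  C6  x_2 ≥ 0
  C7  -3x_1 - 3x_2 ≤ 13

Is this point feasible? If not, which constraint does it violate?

feasible

C1: -3 ≥ -9 ✓
C2: -2 ≤ 1 ✓
C3: -13 ≥ -20 ✓
C4: 1 ≥ 0 ✓
C5: 2 ≤ 9 ✓
C6: 1 ≥ 0 ✓
C7: -6 ≤ 13 ✓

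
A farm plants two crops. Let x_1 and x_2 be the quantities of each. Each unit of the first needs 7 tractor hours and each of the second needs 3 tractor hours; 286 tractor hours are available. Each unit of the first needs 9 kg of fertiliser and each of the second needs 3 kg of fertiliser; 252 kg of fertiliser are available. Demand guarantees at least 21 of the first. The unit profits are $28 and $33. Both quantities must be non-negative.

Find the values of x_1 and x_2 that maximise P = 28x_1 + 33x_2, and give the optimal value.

Extreme points and P = 28x_1 + 33x_2:
  (28, 0) → P = 784
  (21, 0) → P = 588
  (21, 21) → P = 1281

x_1 = 21, x_2 = 21, maximum P = 1281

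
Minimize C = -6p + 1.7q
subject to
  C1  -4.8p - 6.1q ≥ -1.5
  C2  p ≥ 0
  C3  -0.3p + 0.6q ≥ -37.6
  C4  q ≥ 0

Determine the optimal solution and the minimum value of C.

Extreme points and C = -6p + 1.7q:
  (0, 15/61) → C = 51/122
  (5/16, 0) → C = -15/8
  (0, 0) → C = 0

The binding constraints are -4.8p - 6.1q = -1.5 and q = 0.
Solving simultaneously gives p = 5/16, q = 0.

p = 0.3125, q = 0, minimum C = -1.875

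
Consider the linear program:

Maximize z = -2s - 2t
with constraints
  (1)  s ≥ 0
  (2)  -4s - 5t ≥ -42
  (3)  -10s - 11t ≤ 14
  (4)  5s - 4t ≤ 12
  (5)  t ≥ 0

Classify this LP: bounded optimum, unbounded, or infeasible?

Feasible corners and z = -2s - 2t:
  (0, 42/5) → z = -84/5
  (0, 0) → z = 0
  (228/41, 162/41) → z = -780/41
  (12/5, 0) → z = -24/5
The feasible region has finitely many vertices and no improving ray; the maximum is 0 at (0, 0).

bounded optimum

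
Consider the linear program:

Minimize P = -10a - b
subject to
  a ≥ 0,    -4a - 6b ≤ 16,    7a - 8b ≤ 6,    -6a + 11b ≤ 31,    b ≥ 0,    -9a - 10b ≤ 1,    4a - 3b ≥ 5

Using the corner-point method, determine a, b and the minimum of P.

Corner points and P = -10a - b:
  (314/29, 253/29) → P = -117
  (2, 1) → P = -21
  (74/13, 77/13) → P = -817/13

The binding constraints are 7a - 8b = 6 and -6a + 11b = 31.
Solving simultaneously gives a = 314/29, b = 253/29.

a = 314/29, b = 253/29, minimum P = -117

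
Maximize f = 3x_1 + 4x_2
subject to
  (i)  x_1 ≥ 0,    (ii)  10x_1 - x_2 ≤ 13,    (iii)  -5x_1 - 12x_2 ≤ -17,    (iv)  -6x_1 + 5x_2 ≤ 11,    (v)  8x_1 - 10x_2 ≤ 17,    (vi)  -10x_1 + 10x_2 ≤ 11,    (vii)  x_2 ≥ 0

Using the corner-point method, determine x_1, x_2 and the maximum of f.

x_1 = 47/30, x_2 = 8/3, maximum f = 461/30

Vertices and f = 3x_1 + 4x_2:
  (173/125, 21/25) → f = 939/125
  (47/30, 8/3) → f = 461/30
  (19/85, 45/34) → f = 507/85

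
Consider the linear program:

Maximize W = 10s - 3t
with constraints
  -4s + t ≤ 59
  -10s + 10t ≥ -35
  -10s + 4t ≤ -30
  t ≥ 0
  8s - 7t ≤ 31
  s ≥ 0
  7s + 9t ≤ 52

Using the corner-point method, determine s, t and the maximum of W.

s = 167/32, t = 55/32, maximum W = 1505/32

Extreme points and W = 10s - 3t:
  (7/2, 0) → W = 35
  (167/32, 55/32) → W = 1505/32
  (3, 0) → W = 30
  (239/59, 155/59) → W = 1925/59

At the optimal vertex, -10s + 10t = -35 and 7s + 9t = 52.
Solving simultaneously gives s = 167/32, t = 55/32.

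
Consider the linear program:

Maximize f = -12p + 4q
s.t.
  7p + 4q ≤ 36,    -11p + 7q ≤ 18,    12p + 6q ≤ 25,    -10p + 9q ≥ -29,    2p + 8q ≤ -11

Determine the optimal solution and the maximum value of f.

Extreme points and f = -12p + 4q:
  (-365/29, -499/29) → f = 2384/29
  (-13/6, -5/6) → f = 68/3
  (19/14, -12/7) → f = -162/7

p = -365/29, q = -499/29, maximum f = 2384/29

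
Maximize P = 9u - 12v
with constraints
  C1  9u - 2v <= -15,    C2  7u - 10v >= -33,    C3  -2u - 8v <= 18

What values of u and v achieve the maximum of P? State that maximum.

Feasible corners and P = 9u - 12v:
  (-21/19, 48/19) → P = -765/19
  (-39/19, -33/19) → P = 45/19
  (-111/19, -15/19) → P = -819/19

At the optimal vertex, 9u - 2v = -15 and -2u - 8v = 18.
Solving simultaneously gives u = -39/19, v = -33/19.

u = -39/19, v = -33/19, maximum P = 45/19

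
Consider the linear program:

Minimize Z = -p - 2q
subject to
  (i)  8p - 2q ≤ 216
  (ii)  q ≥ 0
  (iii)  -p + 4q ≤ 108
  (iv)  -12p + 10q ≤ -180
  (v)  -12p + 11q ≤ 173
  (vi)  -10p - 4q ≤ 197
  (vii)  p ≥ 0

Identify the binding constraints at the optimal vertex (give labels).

Extreme points and Z = -p - 2q:
  (27, 0) → Z = -27
  (225/7, 144/7) → Z = -513/7
  (15, 0) → Z = -15

The minimum is at (225/7, 144/7). Substituting into each constraint, equality holds for (i) and (iv); the remaining constraints have slack.

(i) and (iv)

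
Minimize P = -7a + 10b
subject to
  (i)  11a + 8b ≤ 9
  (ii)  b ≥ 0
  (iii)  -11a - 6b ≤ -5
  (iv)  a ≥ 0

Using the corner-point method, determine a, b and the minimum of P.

Extreme points and P = -7a + 10b:
  (9/11, 0) → P = -63/11
  (0, 9/8) → P = 45/4
  (5/11, 0) → P = -35/11
  (0, 5/6) → P = 25/3

a = 9/11, b = 0, minimum P = -63/11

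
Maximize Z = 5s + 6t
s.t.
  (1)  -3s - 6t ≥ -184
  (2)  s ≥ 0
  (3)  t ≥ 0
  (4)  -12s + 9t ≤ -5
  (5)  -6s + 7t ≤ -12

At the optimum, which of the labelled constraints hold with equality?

Extreme points and Z = 5s + 6t:
  (184/3, 0) → Z = 920/3
  (1360/57, 356/19) → Z = 13208/57
  (2, 0) → Z = 10

The maximum is at (184/3, 0). Substituting into each constraint, equality holds for (1) and (3); the remaining constraints have slack.

(1) and (3)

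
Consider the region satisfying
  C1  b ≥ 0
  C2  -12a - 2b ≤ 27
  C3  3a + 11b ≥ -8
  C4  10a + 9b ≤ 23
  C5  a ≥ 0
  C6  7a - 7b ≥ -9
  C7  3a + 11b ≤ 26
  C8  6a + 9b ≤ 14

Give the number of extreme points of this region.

5

The feasible vertices (each the meet of two boundaries and inside every other half-plane) are:
  (23/10, 0)
  (0, 0)
  (9/4, 1/18)
  (0, 9/7)
  (17/105, 152/105)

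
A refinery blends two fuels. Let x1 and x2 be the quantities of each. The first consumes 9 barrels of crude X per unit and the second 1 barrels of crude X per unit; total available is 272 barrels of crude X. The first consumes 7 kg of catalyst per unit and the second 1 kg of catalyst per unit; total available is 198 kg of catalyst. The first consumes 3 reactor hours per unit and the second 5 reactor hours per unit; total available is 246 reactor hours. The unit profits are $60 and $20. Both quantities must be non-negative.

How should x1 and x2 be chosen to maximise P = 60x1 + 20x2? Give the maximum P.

x1 = 93/4, x2 = 141/4, maximum P = 2100

Corner points and P = 60x1 + 20x2:
  (0, 0) → P = 0
  (0, 246/5) → P = 984
  (198/7, 0) → P = 11880/7
  (93/4, 141/4) → P = 2100

At the optimal vertex, 7x1 + x2 = 198 and 3x1 + 5x2 = 246.
Solving simultaneously gives x1 = 93/4, x2 = 141/4.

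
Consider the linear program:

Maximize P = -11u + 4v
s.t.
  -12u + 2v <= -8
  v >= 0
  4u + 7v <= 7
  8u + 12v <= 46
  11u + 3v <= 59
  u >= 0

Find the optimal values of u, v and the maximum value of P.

Vertices and P = -11u + 4v:
  (2/3, 0) → P = -22/3
  (35/46, 13/23) → P = -281/46
  (7/4, 0) → P = -77/4

At the optimal vertex, -12u + 2v = -8 and 4u + 7v = 7.
Solving simultaneously gives u = 35/46, v = 13/23.

u = 35/46, v = 13/23, maximum P = -281/46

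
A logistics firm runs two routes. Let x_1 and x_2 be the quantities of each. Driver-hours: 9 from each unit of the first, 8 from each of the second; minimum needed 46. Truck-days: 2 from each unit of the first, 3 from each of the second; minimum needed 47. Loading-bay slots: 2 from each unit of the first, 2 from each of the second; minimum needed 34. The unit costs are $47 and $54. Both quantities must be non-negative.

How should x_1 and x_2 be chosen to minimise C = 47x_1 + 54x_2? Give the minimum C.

x_1 = 4, x_2 = 13, minimum C = 890

Feasible corners and C = 47x_1 + 54x_2:
  (0, 17) → C = 918
  (47/2, 0) → C = 2209/2
  (4, 13) → C = 890
The feasible region is unbounded (it extends along (0, 1), (1, 0)), but C strictly increases along every unbounded feasible direction, so there is no improving ray and the minimum is attained at a vertex.

The binding constraints are 2x_1 + 3x_2 = 47 and 2x_1 + 2x_2 = 34.
Solving simultaneously gives x_1 = 4, x_2 = 13.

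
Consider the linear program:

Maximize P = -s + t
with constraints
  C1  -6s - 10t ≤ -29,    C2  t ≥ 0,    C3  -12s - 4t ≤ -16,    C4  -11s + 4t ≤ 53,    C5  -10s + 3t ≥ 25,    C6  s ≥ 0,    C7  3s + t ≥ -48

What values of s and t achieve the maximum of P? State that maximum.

s = 59/7, t = 255/7, maximum P = 28

Vertices and P = -s + t:
  (59/7, 255/7) → P = 28
  (0, 53/4) → P = 53/4
  (0, 25/3) → P = 25/3

The binding constraints are -11s + 4t = 53 and -10s + 3t = 25.
Solving simultaneously gives s = 59/7, t = 255/7.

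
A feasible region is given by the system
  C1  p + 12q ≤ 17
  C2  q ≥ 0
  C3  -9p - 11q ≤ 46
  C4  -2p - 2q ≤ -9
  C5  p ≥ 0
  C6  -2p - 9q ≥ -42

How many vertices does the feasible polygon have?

3

The feasible vertices (each the meet of two boundaries and inside every other half-plane) are:
  (17, 0)
  (37/11, 25/22)
  (9/2, 0)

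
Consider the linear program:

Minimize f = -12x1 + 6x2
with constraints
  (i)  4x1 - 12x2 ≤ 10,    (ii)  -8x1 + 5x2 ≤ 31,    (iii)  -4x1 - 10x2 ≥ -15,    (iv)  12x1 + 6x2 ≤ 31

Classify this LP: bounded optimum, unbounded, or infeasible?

Corner points and f = -12x1 + 6x2:
  (-211/38, -51/19) → f = 960/19
  (18/7, 1/42) → f = -215/7
  (-47/20, 61/25) → f = 1071/25
  (55/24, 7/12) → f = -24
The feasible region has finitely many vertices and no improving ray; the minimum is -215/7 at (18/7, 1/42).

bounded optimum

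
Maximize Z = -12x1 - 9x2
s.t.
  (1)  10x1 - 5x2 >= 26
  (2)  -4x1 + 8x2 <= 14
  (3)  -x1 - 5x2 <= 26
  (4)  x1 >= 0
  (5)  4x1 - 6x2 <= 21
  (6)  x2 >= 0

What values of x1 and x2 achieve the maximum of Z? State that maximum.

x1 = 13/5, x2 = 0, maximum Z = -156/5

Corner points and Z = -12x1 - 9x2:
  (139/30, 61/15) → Z = -461/5
  (13/5, 0) → Z = -156/5
  (63/2, 35/2) → Z = -1071/2
  (21/4, 0) → Z = -63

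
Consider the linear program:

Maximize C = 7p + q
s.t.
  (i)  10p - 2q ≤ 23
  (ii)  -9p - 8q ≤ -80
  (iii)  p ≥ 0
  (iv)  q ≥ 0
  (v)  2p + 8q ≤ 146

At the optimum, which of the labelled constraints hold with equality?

(i) and (v)

Extreme points and C = 7p + q:
  (172/49, 593/98) → C = 3001/98
  (17/3, 101/6) → C = 113/2
  (0, 10) → C = 10
  (0, 73/4) → C = 73/4

The maximum is at (17/3, 101/6). Substituting into each constraint, equality holds for (i) and (v); the remaining constraints have slack.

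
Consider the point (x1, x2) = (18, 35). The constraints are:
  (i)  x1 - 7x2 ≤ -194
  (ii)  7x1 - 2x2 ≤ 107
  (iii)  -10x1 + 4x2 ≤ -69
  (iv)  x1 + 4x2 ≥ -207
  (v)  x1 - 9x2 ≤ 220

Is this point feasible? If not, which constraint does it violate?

Constraint (iii): -10x1 + 4x2 = -40, which is not ≤ -69. All other constraints are satisfied.

not feasible — violates (iii)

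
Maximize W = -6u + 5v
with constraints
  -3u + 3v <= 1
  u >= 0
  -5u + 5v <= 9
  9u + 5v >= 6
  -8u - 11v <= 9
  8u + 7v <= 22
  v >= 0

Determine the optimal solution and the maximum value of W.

Vertices and W = -6u + 5v:
  (13/42, 9/14) → W = 19/14
  (59/45, 74/45) → W = 16/45
  (2/3, 0) → W = -4
  (11/4, 0) → W = -33/2

At the optimal vertex, -3u + 3v = 1 and 9u + 5v = 6.
Solving simultaneously gives u = 13/42, v = 9/14.

u = 13/42, v = 9/14, maximum W = 19/14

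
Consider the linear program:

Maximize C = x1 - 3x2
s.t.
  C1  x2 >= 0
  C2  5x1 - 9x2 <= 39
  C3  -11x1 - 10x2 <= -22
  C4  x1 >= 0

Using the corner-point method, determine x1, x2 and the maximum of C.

Extreme points and C = x1 - 3x2:
  (39/5, 0) → C = 39/5
  (2, 0) → C = 2
  (0, 11/5) → C = -33/5
The feasible region is unbounded (it extends along (0, 1), (9, 5)), but C strictly decreases along every unbounded feasible direction, so there is no improving ray and the maximum is attained at a vertex.

At the optimal vertex, x2 = 0 and 5x1 - 9x2 = 39.
Solving simultaneously gives x1 = 39/5, x2 = 0.

x1 = 39/5, x2 = 0, maximum C = 39/5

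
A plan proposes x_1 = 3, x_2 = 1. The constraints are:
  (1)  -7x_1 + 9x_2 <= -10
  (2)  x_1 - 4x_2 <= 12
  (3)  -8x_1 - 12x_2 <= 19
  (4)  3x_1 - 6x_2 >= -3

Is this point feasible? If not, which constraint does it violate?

feasible

(1): -12 ≤ -10 ✓
(2): -1 ≤ 12 ✓
(3): -36 ≤ 19 ✓
(4): 3 ≥ -3 ✓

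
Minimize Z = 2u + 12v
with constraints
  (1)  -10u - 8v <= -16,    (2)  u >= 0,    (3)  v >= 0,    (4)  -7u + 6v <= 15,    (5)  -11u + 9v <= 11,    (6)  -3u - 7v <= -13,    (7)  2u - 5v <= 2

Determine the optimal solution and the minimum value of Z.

The feasible region is unbounded (it extends along (6, 7), (5, 2)), but Z strictly increases along every unbounded feasible direction, so there is no improving ray and the minimum is attained at a vertex.

u = 79/29, v = 20/29, minimum Z = 398/29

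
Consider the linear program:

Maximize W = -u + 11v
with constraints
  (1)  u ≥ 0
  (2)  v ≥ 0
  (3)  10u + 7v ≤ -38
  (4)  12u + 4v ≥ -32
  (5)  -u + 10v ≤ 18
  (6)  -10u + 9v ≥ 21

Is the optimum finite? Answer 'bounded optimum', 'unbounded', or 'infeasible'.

infeasible

The boundaries -u + 10v = 18 and -10u + 9v = 21 meet at (-48/91, 159/91), but that point violates u ≥ 0. Every candidate vertex is excluded by some other constraint, so the feasible region is empty.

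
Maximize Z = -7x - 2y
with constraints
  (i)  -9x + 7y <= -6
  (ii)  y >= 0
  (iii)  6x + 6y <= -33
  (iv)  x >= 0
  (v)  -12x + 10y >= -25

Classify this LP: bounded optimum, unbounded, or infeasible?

infeasible

The boundaries -9x + 7y = -6 and y = 0 meet at (2/3, 0), but that point violates 6x + 6y ≤ -33. Every candidate vertex is excluded by some other constraint, so the feasible region is empty.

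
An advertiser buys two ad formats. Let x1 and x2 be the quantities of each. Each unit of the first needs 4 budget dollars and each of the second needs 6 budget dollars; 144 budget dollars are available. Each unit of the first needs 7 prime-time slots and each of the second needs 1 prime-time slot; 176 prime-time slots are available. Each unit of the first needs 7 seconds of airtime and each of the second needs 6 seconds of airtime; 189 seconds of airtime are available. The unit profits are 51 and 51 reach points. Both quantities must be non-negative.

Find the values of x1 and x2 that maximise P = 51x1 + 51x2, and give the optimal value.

Corner points and P = 51x1 + 51x2:
  (0, 0) → P = 0
  (0, 24) → P = 1224
  (176/7, 0) → P = 8976/7
  (15, 14) → P = 1479
  (867/35, 13/5) → P = 48858/35

The optimum lies where 4x1 + 6x2 = 144 and 7x1 + 6x2 = 189.
Solving simultaneously gives x1 = 15, x2 = 14.

x1 = 15, x2 = 14, maximum P = 1479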